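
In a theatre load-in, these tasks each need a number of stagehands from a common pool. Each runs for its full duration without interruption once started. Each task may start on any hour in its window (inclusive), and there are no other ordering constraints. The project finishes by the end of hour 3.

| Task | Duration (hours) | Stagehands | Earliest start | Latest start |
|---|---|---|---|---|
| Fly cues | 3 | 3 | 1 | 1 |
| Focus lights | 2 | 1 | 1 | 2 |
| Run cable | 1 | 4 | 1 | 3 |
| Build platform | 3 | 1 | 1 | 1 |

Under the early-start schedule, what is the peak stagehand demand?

Early-start schedule: Fly cues@1, Focus lights@1, Run cable@1, Build platform@1.
Load per hour: hour 1: 9, hour 2: 5, hour 3: 4.
Peak is 9.

9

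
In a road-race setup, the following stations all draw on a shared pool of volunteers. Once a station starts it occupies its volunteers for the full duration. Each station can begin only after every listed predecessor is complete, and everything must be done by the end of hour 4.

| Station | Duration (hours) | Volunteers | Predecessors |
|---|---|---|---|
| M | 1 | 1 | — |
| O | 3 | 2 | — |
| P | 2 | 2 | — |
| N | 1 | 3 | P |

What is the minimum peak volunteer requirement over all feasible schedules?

Early-start (M@1, O@1, P@1, N@3) gives peak 5: h1:5  h2:4  h3:5  h4:0.
Shift P→2, N→4.
Schedule M@1, O@1, P@2, N@4: h1:3  h2:4  h3:4  h4:3 — peak 4.
Total volunteer-hours = 14 over 4 hours ⇒ peak ≥ ⌈14/4⌉ = 4, so 4 is optimal.

4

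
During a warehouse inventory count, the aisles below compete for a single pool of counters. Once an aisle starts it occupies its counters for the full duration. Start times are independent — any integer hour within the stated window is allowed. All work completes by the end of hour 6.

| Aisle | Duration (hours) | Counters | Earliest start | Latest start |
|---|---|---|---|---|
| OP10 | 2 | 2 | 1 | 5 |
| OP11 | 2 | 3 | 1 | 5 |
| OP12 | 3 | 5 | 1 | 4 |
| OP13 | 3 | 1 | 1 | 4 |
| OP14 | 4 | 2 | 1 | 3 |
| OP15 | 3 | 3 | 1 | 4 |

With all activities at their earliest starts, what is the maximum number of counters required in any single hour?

Early-start schedule: OP10@1, OP11@1, OP12@1, OP13@1, OP14@1, OP15@1.
Load per hour: hour 1: 16, hour 2: 16, hour 3: 11, hour 4: 2, hour 5: 0, hour 6: 0.
Peak is 16.

16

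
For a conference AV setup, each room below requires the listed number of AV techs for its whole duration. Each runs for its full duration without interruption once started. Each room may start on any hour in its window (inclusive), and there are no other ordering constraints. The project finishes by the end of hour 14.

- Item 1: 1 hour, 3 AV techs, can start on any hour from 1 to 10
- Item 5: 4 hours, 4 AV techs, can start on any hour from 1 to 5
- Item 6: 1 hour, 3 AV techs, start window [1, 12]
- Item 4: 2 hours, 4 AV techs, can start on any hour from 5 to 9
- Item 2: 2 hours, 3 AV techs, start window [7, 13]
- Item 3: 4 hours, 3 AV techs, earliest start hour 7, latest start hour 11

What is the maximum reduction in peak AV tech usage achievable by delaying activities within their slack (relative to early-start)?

6

Early-start peak: h1:10  h2:4  h3:4  h4:4  h5:4  h6:4  h7:6  h8:6  h9:3  h10:3  h11:0  h12:0  h13:0  h14:0 ⇒ 10.
Leveled (Item 1@1, Item 5@2, Item 6@6, Item 4@7, Item 2@9, Item 3@11): h1:3  h2:4  h3:4  h4:4  h5:4  h6:3  h7:4  h8:4  h9:3  h10:3  h11:3  h12:3  h13:3  h14:3 ⇒ 4.
Reduction 10 − 4 = 6.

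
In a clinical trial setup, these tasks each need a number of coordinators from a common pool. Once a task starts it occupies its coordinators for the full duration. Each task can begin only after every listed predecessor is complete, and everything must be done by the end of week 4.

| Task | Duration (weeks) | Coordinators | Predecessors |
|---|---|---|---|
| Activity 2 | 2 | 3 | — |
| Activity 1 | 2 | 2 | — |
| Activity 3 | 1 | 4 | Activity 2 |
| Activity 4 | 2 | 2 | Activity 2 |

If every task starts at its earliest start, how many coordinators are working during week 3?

6

At early start, week 3 has: Activity 3, Activity 4.
Demand: 4 + 2 = 6.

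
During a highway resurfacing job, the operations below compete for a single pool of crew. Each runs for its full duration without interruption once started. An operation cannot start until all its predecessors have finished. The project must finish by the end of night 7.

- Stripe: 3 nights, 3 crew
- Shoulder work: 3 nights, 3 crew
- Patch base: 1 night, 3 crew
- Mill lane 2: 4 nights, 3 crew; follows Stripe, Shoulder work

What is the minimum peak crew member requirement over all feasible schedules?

Early-start (Stripe@1, Shoulder work@1, Patch base@1, Mill lane 2@4) gives peak 9: n1:9  n2:6  n3:6  n4:3  n5:3  n6:3  n7:3.
Shift Patch base→4.
Schedule Stripe@1, Shoulder work@1, Patch base@4, Mill lane 2@4: n1:6  n2:6  n3:6  n4:6  n5:3  n6:3  n7:3 — peak 6.
No arrangement of the 7 feasible schedules does better.

6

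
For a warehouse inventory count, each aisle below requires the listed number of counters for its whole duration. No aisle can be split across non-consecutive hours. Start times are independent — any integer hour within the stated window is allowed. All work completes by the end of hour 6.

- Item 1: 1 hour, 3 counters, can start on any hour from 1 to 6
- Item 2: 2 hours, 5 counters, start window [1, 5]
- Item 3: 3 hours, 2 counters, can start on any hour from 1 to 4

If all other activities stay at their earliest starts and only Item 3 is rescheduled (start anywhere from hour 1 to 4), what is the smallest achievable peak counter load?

8

Item 3@1: h1:10  h2:7  h3:2  h4:0  h5:0  h6:0 → peak 10
Item 3@2: h1:8  h2:7  h3:2  h4:2  h5:0  h6:0 → peak 8
Item 3@3: h1:8  h2:5  h3:2  h4:2  h5:2  h6:0 → peak 8
Item 3@4: h1:8  h2:5  h3:0  h4:2  h5:2  h6:2 → peak 8
Best is Item 3@2, peak 8.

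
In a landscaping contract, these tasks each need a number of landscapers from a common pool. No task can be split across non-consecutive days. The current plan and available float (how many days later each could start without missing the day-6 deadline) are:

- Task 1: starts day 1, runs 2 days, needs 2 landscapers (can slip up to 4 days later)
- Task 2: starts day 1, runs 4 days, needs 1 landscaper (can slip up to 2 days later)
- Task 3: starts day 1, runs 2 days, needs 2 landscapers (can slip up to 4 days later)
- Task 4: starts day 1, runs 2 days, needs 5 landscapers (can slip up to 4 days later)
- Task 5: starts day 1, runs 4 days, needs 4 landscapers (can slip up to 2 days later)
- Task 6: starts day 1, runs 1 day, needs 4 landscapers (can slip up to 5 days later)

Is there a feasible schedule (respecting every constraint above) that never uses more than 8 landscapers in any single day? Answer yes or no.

Schedule Task 1@1, Task 2@1, Task 3@3, Task 4@1, Task 5@3, Task 6@5: d1:8  d2:8  d3:7  d4:7  d5:8  d6:4 — peak 8 ≤ 8.

yes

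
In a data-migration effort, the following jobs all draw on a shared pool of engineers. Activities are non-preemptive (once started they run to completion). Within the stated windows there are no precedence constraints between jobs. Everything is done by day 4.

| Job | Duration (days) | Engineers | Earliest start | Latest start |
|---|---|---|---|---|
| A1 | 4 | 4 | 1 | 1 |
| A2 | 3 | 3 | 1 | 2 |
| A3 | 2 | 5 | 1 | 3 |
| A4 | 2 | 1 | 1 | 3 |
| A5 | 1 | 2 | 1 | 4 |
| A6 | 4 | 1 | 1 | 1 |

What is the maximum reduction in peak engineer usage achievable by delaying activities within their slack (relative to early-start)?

3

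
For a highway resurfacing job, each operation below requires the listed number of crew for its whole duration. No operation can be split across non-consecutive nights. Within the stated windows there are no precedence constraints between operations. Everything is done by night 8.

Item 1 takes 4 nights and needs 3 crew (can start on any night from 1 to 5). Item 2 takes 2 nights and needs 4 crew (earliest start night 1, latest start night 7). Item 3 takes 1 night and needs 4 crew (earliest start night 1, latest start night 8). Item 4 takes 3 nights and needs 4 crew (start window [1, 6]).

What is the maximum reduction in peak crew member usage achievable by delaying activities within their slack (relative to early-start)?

Early-start peak: n1:15  n2:11  n3:7  n4:3  n5:0  n6:0  n7:0  n8:0 ⇒ 15.
Leveled (Item 1@1, Item 2@1, Item 3@3, Item 4@4): n1:7  n2:7  n3:7  n4:7  n5:4  n6:4  n7:0  n8:0 ⇒ 7.
Reduction 15 − 7 = 8.

8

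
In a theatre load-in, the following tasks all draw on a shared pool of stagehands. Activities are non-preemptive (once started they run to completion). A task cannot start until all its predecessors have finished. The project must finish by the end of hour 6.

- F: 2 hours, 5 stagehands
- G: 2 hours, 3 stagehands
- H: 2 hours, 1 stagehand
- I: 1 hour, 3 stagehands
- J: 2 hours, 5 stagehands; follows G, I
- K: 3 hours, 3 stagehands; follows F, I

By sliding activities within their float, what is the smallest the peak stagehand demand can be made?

8

Early-start (F@1, G@1, H@1, I@1, J@3, K@3) gives peak 12: h1:12  h2:9  h3:8  h4:8  h5:3  h6:0.
Shift H→3, I→3, J→5, K→4.
Schedule F@1, G@1, H@3, I@3, J@5, K@4: h1:8  h2:8  h3:4  h4:4  h5:8  h6:8 — peak 8.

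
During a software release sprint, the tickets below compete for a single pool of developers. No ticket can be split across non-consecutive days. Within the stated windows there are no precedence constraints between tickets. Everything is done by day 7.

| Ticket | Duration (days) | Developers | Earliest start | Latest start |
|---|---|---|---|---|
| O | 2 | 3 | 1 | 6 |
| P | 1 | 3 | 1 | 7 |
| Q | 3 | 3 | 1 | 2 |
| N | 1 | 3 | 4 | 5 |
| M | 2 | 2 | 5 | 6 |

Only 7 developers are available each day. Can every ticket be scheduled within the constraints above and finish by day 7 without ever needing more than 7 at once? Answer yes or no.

yes

Schedule O@5, P@7, Q@1, N@4, M@5: d1:3  d2:3  d3:3  d4:3  d5:5  d6:5  d7:3 — peak 5 ≤ 7.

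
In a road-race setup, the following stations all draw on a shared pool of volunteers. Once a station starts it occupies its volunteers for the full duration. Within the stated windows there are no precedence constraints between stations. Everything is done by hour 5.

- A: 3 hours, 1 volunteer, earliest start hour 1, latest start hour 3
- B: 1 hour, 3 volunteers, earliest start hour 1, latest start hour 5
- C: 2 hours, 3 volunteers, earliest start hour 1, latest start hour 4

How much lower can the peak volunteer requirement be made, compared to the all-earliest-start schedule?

Early-start peak: h1:7  h2:4  h3:1  h4:0  h5:0 ⇒ 7.
Leveled (A@1, B@1, C@2): h1:4  h2:4  h3:4  h4:0  h5:0 ⇒ 4.
Reduction 7 − 4 = 3.

3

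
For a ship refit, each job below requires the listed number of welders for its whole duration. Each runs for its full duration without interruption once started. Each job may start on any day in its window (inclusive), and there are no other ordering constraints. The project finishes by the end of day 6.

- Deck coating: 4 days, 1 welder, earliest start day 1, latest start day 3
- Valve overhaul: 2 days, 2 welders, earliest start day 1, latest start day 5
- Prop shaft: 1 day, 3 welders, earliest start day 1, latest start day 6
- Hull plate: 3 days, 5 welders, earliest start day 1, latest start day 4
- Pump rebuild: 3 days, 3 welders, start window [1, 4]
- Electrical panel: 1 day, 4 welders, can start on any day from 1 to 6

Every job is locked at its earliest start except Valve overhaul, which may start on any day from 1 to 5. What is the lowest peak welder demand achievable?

Valve overhaul@1: d1:18  d2:11  d3:9  d4:1  d5:0  d6:0 → peak 18
Valve overhaul@2: d1:16  d2:11  d3:11  d4:1  d5:0  d6:0 → peak 16
Valve overhaul@3: d1:16  d2:9  d3:11  d4:3  d5:0  d6:0 → peak 16
Valve overhaul@4: d1:16  d2:9  d3:9  d4:3  d5:2  d6:0 → peak 16
Valve overhaul@5: d1:16  d2:9  d3:9  d4:1  d5:2  d6:2 → peak 16
Best is Valve overhaul@2, peak 16.

16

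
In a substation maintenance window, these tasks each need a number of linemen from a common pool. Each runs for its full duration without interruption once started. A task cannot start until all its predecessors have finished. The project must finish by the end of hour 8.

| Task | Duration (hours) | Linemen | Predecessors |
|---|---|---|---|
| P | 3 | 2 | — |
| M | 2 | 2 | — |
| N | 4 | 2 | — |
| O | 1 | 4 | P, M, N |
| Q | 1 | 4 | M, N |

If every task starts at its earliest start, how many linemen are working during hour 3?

4

At early start, hour 3 has: P, N.
Demand: 2 + 2 = 4.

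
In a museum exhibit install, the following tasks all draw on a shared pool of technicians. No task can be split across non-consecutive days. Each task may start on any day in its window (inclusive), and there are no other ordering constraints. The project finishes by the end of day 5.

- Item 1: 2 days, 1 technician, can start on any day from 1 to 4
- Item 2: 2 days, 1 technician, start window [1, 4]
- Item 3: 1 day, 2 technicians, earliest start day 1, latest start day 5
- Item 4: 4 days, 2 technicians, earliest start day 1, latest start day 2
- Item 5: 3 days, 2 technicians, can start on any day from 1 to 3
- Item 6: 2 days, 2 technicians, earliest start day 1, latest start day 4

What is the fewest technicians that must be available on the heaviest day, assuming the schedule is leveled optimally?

5

Early-start (Item 1@1, Item 2@1, Item 3@1, Item 4@1, Item 5@1, Item 6@1) gives peak 10: d1:10  d2:8  d3:4  d4:2  d5:0.
Shift Item 2→3, Item 4→2, Item 6→4.
Schedule Item 1@1, Item 2@3, Item 3@1, Item 4@2, Item 5@1, Item 6@4: d1:5  d2:5  d3:5  d4:5  d5:4 — peak 5.
Total technician-days = 24 over 5 days ⇒ peak ≥ ⌈24/5⌉ = 5, so 5 is optimal.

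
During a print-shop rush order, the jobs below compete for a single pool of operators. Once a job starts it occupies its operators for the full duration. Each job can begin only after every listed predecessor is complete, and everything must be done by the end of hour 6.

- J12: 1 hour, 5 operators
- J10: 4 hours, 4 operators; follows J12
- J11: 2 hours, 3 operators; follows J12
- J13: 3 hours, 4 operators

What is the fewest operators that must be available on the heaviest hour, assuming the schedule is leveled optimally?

8

Early-start (J12@1, J10@2, J11@2, J13@1) gives peak 11: h1:9  h2:11  h3:11  h4:4  h5:4  h6:0.
Shift J13→4.
Schedule J12@1, J10@2, J11@2, J13@4: h1:5  h2:7  h3:7  h4:8  h5:8  h6:4 — peak 8.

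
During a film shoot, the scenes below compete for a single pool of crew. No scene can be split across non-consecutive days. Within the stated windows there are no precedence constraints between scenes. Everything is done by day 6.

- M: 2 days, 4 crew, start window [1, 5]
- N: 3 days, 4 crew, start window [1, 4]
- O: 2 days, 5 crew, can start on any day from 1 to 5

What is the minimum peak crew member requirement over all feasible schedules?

Early-start (M@1, N@1, O@1) gives peak 13: d1:13  d2:13  d3:4  d4:0  d5:0  d6:0.
Shift O→4.
Schedule M@1, N@1, O@4: d1:8  d2:8  d3:4  d4:5  d5:5  d6:0 — peak 8.

8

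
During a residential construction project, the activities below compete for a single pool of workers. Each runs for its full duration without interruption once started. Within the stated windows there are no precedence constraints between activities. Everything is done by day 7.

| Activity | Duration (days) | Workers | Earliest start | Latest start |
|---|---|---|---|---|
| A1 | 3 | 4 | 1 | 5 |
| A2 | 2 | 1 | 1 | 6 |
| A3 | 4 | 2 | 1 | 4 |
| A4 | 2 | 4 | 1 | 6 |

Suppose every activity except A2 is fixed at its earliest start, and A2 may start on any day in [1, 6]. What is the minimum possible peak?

A2@1: d1:11  d2:11  d3:6  d4:2  d5:0  d6:0  d7:0 → peak 11
A2@2: d1:10  d2:11  d3:7  d4:2  d5:0  d6:0  d7:0 → peak 11
A2@3: d1:10  d2:10  d3:7  d4:3  d5:0  d6:0  d7:0 → peak 10
A2@4: d1:10  d2:10  d3:6  d4:3  d5:1  d6:0  d7:0 → peak 10
A2@5: d1:10  d2:10  d3:6  d4:2  d5:1  d6:1  d7:0 → peak 10
A2@6: d1:10  d2:10  d3:6  d4:2  d5:0  d6:1  d7:1 → peak 10
Best is A2@3, peak 10.

10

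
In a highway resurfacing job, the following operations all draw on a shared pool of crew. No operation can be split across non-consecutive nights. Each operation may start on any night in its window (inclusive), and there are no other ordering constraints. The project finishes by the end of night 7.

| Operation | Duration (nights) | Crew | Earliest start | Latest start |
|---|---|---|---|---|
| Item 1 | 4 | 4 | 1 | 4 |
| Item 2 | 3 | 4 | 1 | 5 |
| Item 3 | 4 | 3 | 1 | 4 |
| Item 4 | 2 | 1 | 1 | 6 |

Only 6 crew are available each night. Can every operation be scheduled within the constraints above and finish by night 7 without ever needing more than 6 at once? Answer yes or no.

The minimum achievable peak is 7; 6 < 7, so no feasible schedule stays within the cap.

no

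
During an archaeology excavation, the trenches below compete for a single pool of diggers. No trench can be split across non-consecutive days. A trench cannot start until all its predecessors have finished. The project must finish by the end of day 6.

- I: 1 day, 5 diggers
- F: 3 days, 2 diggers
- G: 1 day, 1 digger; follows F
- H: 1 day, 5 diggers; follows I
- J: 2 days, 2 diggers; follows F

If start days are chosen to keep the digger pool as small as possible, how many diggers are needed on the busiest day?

7

Schedule I@1, F@1, G@4, H@2, J@4: d1:7  d2:7  d3:2  d4:3  d5:2  d6:0 — peak 7.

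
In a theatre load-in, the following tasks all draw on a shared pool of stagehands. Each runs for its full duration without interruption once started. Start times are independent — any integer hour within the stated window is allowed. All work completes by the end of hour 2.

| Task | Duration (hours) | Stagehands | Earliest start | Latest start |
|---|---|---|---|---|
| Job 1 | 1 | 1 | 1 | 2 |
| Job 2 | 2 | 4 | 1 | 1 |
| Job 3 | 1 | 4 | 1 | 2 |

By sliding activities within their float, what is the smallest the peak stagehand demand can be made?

Early-start (Job 1@1, Job 2@1, Job 3@1) gives peak 9: h1:9  h2:4.
Shift Job 3→2.
Schedule Job 1@1, Job 2@1, Job 3@2: h1:5  h2:8 — peak 8.
No arrangement of the 4 feasible schedules does better.

8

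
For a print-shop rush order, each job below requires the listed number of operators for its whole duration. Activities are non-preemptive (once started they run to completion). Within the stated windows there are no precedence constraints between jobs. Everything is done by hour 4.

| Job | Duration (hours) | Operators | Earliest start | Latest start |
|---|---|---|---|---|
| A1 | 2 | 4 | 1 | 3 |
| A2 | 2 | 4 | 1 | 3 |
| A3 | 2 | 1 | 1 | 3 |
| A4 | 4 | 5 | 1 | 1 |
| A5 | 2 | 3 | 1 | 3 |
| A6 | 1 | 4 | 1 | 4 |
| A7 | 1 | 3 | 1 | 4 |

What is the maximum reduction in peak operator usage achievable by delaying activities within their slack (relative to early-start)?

Early-start peak: h1:24  h2:17  h3:5  h4:5 ⇒ 24.
Leveled (A1@1, A2@1, A3@3, A4@1, A5@3, A6@3, A7@4): h1:13  h2:13  h3:13  h4:12 ⇒ 13.
Reduction 24 − 13 = 11.

11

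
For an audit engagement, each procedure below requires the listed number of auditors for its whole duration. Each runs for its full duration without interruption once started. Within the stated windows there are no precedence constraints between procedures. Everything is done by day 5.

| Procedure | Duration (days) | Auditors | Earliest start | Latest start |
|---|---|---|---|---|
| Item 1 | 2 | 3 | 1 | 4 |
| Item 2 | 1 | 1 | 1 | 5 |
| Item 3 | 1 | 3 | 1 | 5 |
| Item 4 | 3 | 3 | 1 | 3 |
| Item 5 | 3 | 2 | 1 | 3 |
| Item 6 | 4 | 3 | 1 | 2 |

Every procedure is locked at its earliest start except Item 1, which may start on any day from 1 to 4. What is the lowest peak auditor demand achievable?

Item 1@1: d1:15  d2:11  d3:8  d4:3  d5:0 → peak 15
Item 1@2: d1:12  d2:11  d3:11  d4:3  d5:0 → peak 12
Item 1@3: d1:12  d2:8  d3:11  d4:6  d5:0 → peak 12
Item 1@4: d1:12  d2:8  d3:8  d4:6  d5:3 → peak 12
Best is Item 1@2, peak 12.

12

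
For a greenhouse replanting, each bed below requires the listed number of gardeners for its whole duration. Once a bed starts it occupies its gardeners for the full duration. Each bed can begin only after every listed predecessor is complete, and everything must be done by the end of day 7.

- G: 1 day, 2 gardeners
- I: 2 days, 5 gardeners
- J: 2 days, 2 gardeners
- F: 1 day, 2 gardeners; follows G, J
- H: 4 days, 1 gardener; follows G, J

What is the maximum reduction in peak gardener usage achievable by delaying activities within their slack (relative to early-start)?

3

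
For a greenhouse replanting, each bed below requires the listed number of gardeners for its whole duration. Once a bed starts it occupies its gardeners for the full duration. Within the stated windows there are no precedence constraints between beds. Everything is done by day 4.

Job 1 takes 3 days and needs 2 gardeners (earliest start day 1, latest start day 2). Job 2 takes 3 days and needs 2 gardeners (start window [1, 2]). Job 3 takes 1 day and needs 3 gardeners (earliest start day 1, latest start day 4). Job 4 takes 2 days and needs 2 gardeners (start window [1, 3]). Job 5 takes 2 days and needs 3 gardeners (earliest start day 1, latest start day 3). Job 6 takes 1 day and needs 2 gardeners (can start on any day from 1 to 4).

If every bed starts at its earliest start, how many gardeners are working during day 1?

14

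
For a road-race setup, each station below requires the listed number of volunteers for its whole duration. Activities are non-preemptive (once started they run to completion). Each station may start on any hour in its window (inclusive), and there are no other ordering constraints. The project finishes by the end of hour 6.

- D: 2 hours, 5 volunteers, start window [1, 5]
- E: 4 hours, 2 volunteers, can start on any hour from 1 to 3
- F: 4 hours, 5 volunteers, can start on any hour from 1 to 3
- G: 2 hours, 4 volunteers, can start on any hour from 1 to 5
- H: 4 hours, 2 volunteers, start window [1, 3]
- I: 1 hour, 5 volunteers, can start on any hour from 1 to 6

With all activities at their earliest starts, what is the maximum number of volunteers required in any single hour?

Early-start schedule: D@1, E@1, F@1, G@1, H@1, I@1.
Load per hour: hour 1: 23, hour 2: 18, hour 3: 9, hour 4: 9, hour 5: 0, hour 6: 0.
Peak is 23.

23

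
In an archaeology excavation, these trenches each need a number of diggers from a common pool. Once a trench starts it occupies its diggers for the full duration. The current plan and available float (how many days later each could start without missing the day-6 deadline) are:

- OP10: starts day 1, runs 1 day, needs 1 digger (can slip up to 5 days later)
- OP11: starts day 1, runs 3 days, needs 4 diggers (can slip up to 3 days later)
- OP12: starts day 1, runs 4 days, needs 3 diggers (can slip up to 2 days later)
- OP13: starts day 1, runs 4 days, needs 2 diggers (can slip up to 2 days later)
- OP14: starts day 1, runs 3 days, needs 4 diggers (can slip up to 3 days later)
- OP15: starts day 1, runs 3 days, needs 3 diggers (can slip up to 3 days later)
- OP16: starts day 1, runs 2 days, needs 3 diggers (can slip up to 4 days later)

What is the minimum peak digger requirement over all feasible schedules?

12

Early-start (OP10@1, OP11@1, OP12@1, OP13@1, OP14@1, OP15@1, OP16@1) gives peak 20: d1:20  d2:19  d3:16  d4:5  d5:0  d6:0.
Shift OP14→4, OP15→2, OP16→5.
Schedule OP10@1, OP11@1, OP12@1, OP13@1, OP14@4, OP15@2, OP16@5: d1:10  d2:12  d3:12  d4:12  d5:7  d6:7 — peak 12.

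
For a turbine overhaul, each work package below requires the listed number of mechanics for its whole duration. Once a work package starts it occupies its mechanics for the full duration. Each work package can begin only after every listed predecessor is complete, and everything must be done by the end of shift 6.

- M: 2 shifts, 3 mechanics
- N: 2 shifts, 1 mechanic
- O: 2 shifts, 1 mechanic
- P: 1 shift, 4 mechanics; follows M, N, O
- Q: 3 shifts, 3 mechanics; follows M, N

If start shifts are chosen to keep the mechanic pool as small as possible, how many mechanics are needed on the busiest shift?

Early-start (M@1, N@1, O@1, P@3, Q@3) gives peak 7: s1:5  s2:5  s3:7  s4:3  s5:3  s6:0.
Shift O→3, P→6.
Schedule M@1, N@1, O@3, P@6, Q@3: s1:4  s2:4  s3:4  s4:4  s5:3  s6:4 — peak 4.
Total mechanic-shifts = 23 over 6 shifts ⇒ peak ≥ ⌈23/6⌉ = 4, so 4 is optimal.

4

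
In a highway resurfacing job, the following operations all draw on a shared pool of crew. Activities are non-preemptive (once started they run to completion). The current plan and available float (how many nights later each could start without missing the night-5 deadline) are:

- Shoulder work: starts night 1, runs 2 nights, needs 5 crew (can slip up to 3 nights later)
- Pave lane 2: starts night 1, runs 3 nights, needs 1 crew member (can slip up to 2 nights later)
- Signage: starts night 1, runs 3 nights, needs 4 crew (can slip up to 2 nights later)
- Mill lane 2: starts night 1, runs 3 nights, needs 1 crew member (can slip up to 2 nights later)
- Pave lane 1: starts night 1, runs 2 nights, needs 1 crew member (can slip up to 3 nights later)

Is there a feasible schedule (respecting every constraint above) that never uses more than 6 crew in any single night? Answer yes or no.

Schedule Shoulder work@1, Pave lane 2@1, Signage@3, Mill lane 2@3, Pave lane 1@4: n1:6  n2:6  n3:6  n4:6  n5:6 — peak 6 ≤ 6.

yes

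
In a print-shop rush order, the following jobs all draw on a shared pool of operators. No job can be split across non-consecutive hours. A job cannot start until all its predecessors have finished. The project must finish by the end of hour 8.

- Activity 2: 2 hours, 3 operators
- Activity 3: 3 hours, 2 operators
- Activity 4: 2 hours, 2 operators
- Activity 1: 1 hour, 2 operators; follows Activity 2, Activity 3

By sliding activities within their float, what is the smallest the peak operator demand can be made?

Early-start (Activity 2@1, Activity 3@1, Activity 4@1, Activity 1@4) gives peak 7: h1:7  h2:7  h3:2  h4:2  h5:0  h6:0  h7:0  h8:0.
Shift Activity 3→3, Activity 4→6, Activity 1→8.
Schedule Activity 2@1, Activity 3@3, Activity 4@6, Activity 1@8: h1:3  h2:3  h3:2  h4:2  h5:2  h6:2  h7:2  h8:2 — peak 3.
Total operator-hours = 18 over 8 hours ⇒ peak ≥ ⌈18/8⌉ = 3, so 3 is optimal.

3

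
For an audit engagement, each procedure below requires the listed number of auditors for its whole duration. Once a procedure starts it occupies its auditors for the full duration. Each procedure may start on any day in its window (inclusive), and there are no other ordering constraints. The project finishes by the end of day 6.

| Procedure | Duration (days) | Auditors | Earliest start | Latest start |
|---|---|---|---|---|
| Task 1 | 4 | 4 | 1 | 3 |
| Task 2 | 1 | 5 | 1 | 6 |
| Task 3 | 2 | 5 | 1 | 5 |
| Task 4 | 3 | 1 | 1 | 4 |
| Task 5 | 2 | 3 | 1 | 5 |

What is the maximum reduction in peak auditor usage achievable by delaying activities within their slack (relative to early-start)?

9

Early-start peak: d1:18  d2:13  d3:5  d4:4  d5:0  d6:0 ⇒ 18.
Leveled (Task 1@1, Task 2@1, Task 3@2, Task 4@4, Task 5@4): d1:9  d2:9  d3:9  d4:8  d5:4  d6:1 ⇒ 9.
Reduction 18 − 9 = 9.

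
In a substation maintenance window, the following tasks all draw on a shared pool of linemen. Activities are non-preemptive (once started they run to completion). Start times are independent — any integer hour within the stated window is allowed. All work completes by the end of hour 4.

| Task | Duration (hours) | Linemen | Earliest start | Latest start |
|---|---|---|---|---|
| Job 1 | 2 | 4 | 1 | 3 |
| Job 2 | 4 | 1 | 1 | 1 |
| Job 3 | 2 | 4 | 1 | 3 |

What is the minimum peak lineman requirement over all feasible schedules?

5

Early-start (Job 1@1, Job 2@1, Job 3@1) gives peak 9: h1:9  h2:9  h3:1  h4:1.
Shift Job 3→3.
Schedule Job 1@1, Job 2@1, Job 3@3: h1:5  h2:5  h3:5  h4:5 — peak 5.
Total lineman-hours = 20 over 4 hours ⇒ peak ≥ ⌈20/4⌉ = 5, so 5 is optimal.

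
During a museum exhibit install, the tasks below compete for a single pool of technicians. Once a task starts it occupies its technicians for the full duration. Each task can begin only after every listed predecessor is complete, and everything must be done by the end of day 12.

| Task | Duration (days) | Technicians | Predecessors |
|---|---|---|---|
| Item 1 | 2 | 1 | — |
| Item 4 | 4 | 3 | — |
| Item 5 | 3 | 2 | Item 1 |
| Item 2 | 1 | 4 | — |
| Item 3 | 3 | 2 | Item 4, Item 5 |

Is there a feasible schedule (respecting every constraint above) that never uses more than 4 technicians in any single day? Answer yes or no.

yes

Schedule Item 1@1, Item 4@1, Item 5@5, Item 2@8, Item 3@9: d1:4  d2:4  d3:3  d4:3  d5:2  d6:2  d7:2  d8:4  d9:2  d10:2  d11:2  d12:0 — peak 4 ≤ 4.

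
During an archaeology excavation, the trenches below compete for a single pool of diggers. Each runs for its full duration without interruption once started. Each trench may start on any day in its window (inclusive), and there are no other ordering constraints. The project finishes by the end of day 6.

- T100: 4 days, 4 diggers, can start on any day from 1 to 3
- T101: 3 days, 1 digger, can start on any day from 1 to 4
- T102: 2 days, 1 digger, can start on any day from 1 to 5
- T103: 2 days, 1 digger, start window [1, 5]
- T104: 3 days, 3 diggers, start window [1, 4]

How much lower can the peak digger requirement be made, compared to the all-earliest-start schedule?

3

Early-start peak: d1:10  d2:10  d3:8  d4:4  d5:0  d6:0 ⇒ 10.
Leveled (T100@1, T101@1, T102@1, T103@1, T104@4): d1:7  d2:7  d3:5  d4:7  d5:3  d6:3 ⇒ 7.
Reduction 10 − 7 = 3.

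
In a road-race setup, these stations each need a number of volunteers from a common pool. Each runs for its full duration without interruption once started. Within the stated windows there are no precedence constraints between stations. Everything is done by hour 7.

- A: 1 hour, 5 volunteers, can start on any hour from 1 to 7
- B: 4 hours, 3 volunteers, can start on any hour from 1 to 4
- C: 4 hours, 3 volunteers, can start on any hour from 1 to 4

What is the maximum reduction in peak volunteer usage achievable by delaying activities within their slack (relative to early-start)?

Early-start peak: h1:11  h2:6  h3:6  h4:6  h5:0  h6:0  h7:0 ⇒ 11.
Leveled (A@1, B@2, C@2): h1:5  h2:6  h3:6  h4:6  h5:6  h6:0  h7:0 ⇒ 6.
Reduction 11 − 6 = 5.

5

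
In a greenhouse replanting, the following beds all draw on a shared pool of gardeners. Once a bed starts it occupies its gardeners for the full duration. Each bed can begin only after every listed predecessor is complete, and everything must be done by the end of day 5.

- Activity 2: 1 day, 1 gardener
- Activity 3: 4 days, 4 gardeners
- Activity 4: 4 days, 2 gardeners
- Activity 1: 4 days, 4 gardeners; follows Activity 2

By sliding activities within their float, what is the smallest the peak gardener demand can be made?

Schedule Activity 2@1, Activity 3@1, Activity 4@1, Activity 1@2: d1:7  d2:10  d3:10  d4:10  d5:4 — peak 10.
No arrangement of the 4 feasible schedules does better.

10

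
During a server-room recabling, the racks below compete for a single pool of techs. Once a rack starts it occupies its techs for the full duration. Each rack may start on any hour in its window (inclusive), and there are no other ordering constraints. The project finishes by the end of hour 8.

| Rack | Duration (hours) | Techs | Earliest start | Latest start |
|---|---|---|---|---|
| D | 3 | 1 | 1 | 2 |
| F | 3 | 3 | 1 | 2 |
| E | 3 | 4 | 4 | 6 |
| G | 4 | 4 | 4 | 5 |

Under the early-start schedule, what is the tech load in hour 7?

4

At early start, hour 7 has: G.
Demand: 4 = 4.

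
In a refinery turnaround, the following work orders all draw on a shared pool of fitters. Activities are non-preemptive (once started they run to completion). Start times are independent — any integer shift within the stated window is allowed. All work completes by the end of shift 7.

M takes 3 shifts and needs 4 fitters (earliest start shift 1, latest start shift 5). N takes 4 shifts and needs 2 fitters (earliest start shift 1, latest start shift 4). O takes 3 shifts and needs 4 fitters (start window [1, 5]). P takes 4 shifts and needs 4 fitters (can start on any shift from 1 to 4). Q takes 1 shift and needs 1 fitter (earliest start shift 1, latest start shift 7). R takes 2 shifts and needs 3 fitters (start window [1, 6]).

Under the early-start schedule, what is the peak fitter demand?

18

Early-start schedule: M@1, N@1, O@1, P@1, Q@1, R@1.
Load per shift: shift 1: 18, shift 2: 17, shift 3: 14, shift 4: 6, shift 5: 0, shift 6: 0, shift 7: 0.
Peak is 18.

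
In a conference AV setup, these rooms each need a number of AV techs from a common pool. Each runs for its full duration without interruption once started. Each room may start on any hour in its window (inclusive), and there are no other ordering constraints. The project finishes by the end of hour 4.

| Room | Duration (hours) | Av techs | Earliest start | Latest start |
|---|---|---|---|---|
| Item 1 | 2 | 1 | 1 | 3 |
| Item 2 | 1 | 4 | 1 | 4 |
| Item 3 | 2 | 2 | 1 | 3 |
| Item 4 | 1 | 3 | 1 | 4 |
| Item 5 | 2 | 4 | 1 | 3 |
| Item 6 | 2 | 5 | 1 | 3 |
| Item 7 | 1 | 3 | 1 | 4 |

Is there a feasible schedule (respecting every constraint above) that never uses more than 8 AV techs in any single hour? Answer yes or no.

Total AV tech-hours = 34; over 4 hours the average is 34/4 > 8, so some hour must exceed 8.

no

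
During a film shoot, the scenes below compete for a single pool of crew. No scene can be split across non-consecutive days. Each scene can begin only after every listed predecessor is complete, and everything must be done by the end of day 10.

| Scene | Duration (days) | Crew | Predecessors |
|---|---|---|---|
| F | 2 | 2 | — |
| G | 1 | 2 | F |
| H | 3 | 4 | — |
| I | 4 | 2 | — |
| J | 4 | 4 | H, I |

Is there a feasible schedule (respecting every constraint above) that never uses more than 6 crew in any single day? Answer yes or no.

yes

Schedule F@1, G@3, H@4, I@1, J@7: d1:4  d2:4  d3:4  d4:6  d5:4  d6:4  d7:4  d8:4  d9:4  d10:4 — peak 6 ≤ 6.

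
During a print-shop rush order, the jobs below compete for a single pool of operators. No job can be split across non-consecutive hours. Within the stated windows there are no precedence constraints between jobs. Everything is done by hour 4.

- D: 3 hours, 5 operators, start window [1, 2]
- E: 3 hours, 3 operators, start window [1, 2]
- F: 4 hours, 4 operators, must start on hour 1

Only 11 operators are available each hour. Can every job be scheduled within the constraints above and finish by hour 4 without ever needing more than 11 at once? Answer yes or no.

no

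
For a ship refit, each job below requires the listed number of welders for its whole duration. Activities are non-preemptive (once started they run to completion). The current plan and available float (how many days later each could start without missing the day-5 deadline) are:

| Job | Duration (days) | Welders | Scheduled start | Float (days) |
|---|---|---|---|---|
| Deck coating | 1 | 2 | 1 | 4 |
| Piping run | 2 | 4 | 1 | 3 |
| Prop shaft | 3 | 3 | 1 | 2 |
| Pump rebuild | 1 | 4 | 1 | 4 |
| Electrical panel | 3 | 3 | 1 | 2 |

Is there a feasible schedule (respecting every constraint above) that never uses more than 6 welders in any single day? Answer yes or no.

Total welder-days = 32; over 5 days the average is 32/5 > 6, so some day must exceed 6.

no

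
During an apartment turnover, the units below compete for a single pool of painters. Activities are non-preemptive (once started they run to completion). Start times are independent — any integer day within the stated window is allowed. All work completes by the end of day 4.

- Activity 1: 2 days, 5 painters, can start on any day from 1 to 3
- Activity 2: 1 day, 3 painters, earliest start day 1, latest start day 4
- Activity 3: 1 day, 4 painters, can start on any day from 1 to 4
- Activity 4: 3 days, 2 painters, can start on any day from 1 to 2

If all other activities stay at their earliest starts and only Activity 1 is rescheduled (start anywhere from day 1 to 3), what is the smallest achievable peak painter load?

9

Activity 1@1: d1:14  d2:7  d3:2  d4:0 → peak 14
Activity 1@2: d1:9  d2:7  d3:7  d4:0 → peak 9
Activity 1@3: d1:9  d2:2  d3:7  d4:5 → peak 9
Best is Activity 1@2, peak 9.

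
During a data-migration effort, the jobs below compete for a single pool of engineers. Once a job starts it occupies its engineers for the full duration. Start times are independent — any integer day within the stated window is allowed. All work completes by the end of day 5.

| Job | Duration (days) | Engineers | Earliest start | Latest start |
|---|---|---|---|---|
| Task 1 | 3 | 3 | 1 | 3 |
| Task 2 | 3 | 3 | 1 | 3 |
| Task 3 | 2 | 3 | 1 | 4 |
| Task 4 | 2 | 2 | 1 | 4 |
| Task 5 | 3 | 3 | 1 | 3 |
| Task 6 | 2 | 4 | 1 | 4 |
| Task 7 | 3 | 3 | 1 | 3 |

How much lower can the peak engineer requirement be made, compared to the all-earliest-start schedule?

9

Early-start peak: d1:21  d2:21  d3:12  d4:0  d5:0 ⇒ 21.
Leveled (Task 1@1, Task 2@1, Task 3@1, Task 4@1, Task 5@3, Task 6@4, Task 7@3): d1:11  d2:11  d3:12  d4:10  d5:10 ⇒ 12.
Reduction 21 − 12 = 9.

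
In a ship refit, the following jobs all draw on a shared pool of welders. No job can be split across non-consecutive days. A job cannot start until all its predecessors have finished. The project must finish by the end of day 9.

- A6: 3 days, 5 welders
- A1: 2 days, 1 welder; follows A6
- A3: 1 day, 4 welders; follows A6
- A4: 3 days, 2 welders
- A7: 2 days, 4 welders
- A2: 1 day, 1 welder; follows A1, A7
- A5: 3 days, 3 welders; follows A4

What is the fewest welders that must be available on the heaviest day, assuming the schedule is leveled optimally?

6

Early-start (A6@1, A1@4, A3@4, A4@1, A7@1, A2@6, A5@4) gives peak 11: d1:11  d2:11  d3:7  d4:8  d5:4  d6:4  d7:0  d8:0  d9:0.
Shift A1→7, A4→4, A7→5, A2→9, A5→7.
Schedule A6@1, A1@7, A3@4, A4@4, A7@5, A2@9, A5@7: d1:5  d2:5  d3:5  d4:6  d5:6  d6:6  d7:4  d8:4  d9:4 — peak 6.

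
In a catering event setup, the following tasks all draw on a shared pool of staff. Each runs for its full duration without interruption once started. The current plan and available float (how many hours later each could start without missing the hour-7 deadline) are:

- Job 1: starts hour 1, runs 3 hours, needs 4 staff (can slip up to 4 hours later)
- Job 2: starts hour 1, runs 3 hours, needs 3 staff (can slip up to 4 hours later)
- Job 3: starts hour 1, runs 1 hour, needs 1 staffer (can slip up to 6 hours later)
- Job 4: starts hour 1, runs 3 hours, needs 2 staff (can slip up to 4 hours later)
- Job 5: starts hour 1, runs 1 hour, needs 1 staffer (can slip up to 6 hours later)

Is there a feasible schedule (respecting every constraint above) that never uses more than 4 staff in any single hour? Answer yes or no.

no

Total staffer-hours = 29; over 7 hours the average is 29/7 > 4, so some hour must exceed 4.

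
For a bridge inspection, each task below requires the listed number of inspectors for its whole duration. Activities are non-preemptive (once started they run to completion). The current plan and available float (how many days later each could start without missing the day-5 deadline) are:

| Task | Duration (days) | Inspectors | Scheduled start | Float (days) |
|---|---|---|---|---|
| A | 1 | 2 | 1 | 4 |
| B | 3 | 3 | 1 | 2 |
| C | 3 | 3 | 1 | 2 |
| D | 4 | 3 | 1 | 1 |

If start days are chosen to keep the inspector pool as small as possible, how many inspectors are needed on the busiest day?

9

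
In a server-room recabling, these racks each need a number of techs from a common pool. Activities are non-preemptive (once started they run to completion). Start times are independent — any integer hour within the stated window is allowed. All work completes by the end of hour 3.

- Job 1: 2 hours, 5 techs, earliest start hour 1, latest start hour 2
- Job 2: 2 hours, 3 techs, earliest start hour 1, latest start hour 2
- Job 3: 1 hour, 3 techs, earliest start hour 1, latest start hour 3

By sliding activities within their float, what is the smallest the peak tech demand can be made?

8

Early-start (Job 1@1, Job 2@1, Job 3@1) gives peak 11: h1:11  h2:8  h3:0.
Shift Job 3→3.
Schedule Job 1@1, Job 2@1, Job 3@3: h1:8  h2:8  h3:3 — peak 8.
No arrangement of the 12 feasible schedules does better.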